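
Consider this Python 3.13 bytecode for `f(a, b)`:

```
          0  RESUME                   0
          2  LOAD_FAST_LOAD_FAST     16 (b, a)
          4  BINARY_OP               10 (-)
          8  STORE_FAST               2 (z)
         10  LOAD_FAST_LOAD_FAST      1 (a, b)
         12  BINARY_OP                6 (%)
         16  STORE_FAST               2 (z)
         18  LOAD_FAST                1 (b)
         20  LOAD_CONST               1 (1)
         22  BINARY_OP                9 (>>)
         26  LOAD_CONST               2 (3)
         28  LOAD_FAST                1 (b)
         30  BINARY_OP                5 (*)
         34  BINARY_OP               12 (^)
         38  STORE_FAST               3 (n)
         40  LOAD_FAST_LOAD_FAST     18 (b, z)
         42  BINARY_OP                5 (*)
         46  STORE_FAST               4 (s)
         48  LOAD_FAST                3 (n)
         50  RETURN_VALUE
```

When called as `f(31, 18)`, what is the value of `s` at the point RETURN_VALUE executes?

234

LOAD_FAST_LOAD_FAST b,a → push 18,31. Stack: [18, 31]
BINARY_OP - → 18 - 31 = -13. Stack: [-13]
STORE_FAST z → z=-13. Stack: []
LOAD_FAST_LOAD_FAST a,b → push 31,18. Stack: [31, 18]
BINARY_OP % → 31 % 18 = 13. Stack: [13]
STORE_FAST z → z=13. Stack: []
LOAD_FAST b → push 18. Stack: [18]
LOAD_CONST → push 1. Stack: [18, 1]
BINARY_OP >> → 18 >> 1 = 9. Stack: [9]
LOAD_CONST → push 3. Stack: [9, 3]
LOAD_FAST b → push 18. Stack: [9, 3, 18]
BINARY_OP * → 3 * 18 = 54. Stack: [9, 54]
BINARY_OP ^ → 9 ^ 54 = 63. Stack: [63]
STORE_FAST n → n=63. Stack: []
LOAD_FAST_LOAD_FAST b,z → push 18,13. Stack: [18, 13]
BINARY_OP * → 18 * 13 = 234. Stack: [234]
STORE_FAST s → s=234. Stack: []
LOAD_FAST n → push 63. Stack: [63]
RETURN_VALUE → return 63.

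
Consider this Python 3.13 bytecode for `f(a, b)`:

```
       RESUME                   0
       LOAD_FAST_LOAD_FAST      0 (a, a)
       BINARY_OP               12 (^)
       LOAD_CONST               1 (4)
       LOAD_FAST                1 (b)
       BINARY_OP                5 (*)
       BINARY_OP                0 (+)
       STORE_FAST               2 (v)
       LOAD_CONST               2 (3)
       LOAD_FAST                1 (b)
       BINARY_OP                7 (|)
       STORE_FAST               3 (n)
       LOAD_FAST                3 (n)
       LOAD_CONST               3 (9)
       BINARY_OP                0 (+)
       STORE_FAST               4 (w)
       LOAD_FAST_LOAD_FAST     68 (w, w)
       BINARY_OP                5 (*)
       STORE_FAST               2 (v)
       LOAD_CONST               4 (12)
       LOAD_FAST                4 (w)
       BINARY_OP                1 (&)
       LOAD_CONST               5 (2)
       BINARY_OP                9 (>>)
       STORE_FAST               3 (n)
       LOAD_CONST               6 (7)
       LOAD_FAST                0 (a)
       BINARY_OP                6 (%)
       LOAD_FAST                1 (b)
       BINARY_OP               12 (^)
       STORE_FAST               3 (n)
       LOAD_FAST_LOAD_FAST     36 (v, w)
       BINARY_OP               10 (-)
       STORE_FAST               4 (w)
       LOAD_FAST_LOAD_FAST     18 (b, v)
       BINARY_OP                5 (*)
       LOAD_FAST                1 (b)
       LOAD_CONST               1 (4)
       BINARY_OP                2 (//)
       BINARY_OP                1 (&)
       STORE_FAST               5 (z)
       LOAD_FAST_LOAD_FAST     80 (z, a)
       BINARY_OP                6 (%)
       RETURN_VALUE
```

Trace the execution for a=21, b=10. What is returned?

0

LOAD_FAST_LOAD_FAST a,a → push 21,21. Stack: [21, 21]
BINARY_OP ^ → 21 ^ 21 = 0. Stack: [0]
LOAD_CONST → push 4. Stack: [0, 4]
LOAD_FAST b → push 10. Stack: [0, 4, 10]
BINARY_OP * → 4 * 10 = 40. Stack: [0, 40]
BINARY_OP + → 0 + 40 = 40. Stack: [40]
STORE_FAST v → v=40. Stack: []
LOAD_CONST → push 3. Stack: [3]
LOAD_FAST b → push 10. Stack: [3, 10]
BINARY_OP | → 3 | 10 = 11. Stack: [11]
STORE_FAST n → n=11. Stack: []
LOAD_FAST n → push 11. Stack: [11]
LOAD_CONST → push 9. Stack: [11, 9]
BINARY_OP + → 11 + 9 = 20. Stack: [20]
STORE_FAST w → w=20. Stack: []
LOAD_FAST_LOAD_FAST w,w → push 20,20. Stack: [20, 20]
BINARY_OP * → 20 * 20 = 400. Stack: [400]
STORE_FAST v → v=400. Stack: []
LOAD_CONST → push 12. Stack: [12]
LOAD_FAST w → push 20. Stack: [12, 20]
BINARY_OP & → 12 & 20 = 4. Stack: [4]
LOAD_CONST → push 2. Stack: [4, 2]
BINARY_OP >> → 4 >> 2 = 1. Stack: [1]
STORE_FAST n → n=1. Stack: []
LOAD_CONST → push 7. Stack: [7]
LOAD_FAST a → push 21. Stack: [7, 21]
BINARY_OP % → 7 % 21 = 7. Stack: [7]
LOAD_FAST b → push 10. Stack: [7, 10]
BINARY_OP ^ → 7 ^ 10 = 13. Stack: [13]
STORE_FAST n → n=13. Stack: []
LOAD_FAST_LOAD_FAST v,w → push 400,20. Stack: [400, 20]
BINARY_OP - → 400 - 20 = 380. Stack: [380]
STORE_FAST w → w=380. Stack: []
LOAD_FAST_LOAD_FAST b,v → push 10,400. Stack: [10, 400]
BINARY_OP * → 10 * 400 = 4000. Stack: [4000]
LOAD_FAST b → push 10. Stack: [4000, 10]
LOAD_CONST → push 4. Stack: [4000, 10, 4]
BINARY_OP // → 10 // 4 = 2. Stack: [4000, 2]
BINARY_OP & → 4000 & 2 = 0. Stack: [0]
STORE_FAST z → z=0. Stack: []
LOAD_FAST_LOAD_FAST z,a → push 0,21. Stack: [0, 21]
BINARY_OP % → 0 % 21 = 0. Stack: [0]
RETURN_VALUE → return 0.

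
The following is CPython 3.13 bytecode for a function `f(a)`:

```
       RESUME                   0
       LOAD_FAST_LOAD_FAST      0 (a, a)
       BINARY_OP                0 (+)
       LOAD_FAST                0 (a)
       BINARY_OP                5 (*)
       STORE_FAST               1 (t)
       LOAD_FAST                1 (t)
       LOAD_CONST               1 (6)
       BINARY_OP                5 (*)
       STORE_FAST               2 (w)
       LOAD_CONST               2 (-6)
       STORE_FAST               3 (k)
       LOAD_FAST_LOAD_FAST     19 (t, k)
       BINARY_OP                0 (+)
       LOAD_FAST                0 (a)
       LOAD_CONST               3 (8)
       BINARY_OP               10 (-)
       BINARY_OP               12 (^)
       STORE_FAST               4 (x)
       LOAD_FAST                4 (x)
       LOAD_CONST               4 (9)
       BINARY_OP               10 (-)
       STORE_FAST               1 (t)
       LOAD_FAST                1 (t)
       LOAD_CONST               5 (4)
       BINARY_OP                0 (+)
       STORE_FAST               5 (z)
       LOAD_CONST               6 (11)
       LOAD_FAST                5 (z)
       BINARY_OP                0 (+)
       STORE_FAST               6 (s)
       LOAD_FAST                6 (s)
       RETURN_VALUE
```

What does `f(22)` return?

978

LOAD_FAST_LOAD_FAST a,a → push 22,22. Stack: [22, 22]
BINARY_OP + → 22 + 22 = 44. Stack: [44]
LOAD_FAST a → push 22. Stack: [44, 22]
BINARY_OP * → 44 * 22 = 968. Stack: [968]
STORE_FAST t → t=968. Stack: []
LOAD_FAST t → push 968. Stack: [968]
LOAD_CONST → push 6. Stack: [968, 6]
BINARY_OP * → 968 * 6 = 5808. Stack: [5808]
STORE_FAST w → w=5808. Stack: []
LOAD_CONST → push -6. Stack: [-6]
STORE_FAST k → k=-6. Stack: []
LOAD_FAST_LOAD_FAST t,k → push 968,-6. Stack: [968, -6]
BINARY_OP + → 968 + -6 = 962. Stack: [962]
LOAD_FAST a → push 22. Stack: [962, 22]
LOAD_CONST → push 8. Stack: [962, 22, 8]
BINARY_OP - → 22 - 8 = 14. Stack: [962, 14]
BINARY_OP ^ → 962 ^ 14 = 972. Stack: [972]
STORE_FAST x → x=972. Stack: []
LOAD_FAST x → push 972. Stack: [972]
LOAD_CONST → push 9. Stack: [972, 9]
BINARY_OP - → 972 - 9 = 963. Stack: [963]
STORE_FAST t → t=963. Stack: []
LOAD_FAST t → push 963. Stack: [963]
LOAD_CONST → push 4. Stack: [963, 4]
BINARY_OP + → 963 + 4 = 967. Stack: [967]
STORE_FAST z → z=967. Stack: []
LOAD_CONST → push 11. Stack: [11]
LOAD_FAST z → push 967. Stack: [11, 967]
BINARY_OP + → 11 + 967 = 978. Stack: [978]
STORE_FAST s → s=978. Stack: []
LOAD_FAST s → push 978. Stack: [978]
RETURN_VALUE → return 978.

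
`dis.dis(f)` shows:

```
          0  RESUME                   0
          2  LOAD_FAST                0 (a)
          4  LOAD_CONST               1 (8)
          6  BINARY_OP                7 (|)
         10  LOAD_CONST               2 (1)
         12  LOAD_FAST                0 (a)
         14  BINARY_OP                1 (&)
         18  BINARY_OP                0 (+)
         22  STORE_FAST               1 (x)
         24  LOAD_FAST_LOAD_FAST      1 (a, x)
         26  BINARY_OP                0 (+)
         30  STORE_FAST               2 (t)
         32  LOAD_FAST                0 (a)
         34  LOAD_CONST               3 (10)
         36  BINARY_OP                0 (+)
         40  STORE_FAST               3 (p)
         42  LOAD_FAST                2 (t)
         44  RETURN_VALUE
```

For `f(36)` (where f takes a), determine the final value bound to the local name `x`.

44

LOAD_FAST a → push 36. Stack: [36]
LOAD_CONST → push 8. Stack: [36, 8]
BINARY_OP | → 36 | 8 = 44. Stack: [44]
LOAD_CONST → push 1. Stack: [44, 1]
LOAD_FAST a → push 36. Stack: [44, 1, 36]
BINARY_OP & → 1 & 36 = 0. Stack: [44, 0]
BINARY_OP + → 44 + 0 = 44. Stack: [44]
STORE_FAST x → x=44. Stack: []
LOAD_FAST_LOAD_FAST a,x → push 36,44. Stack: [36, 44]
BINARY_OP + → 36 + 44 = 80. Stack: [80]
STORE_FAST t → t=80. Stack: []
LOAD_FAST a → push 36. Stack: [36]
LOAD_CONST → push 10. Stack: [36, 10]
BINARY_OP + → 36 + 10 = 46. Stack: [46]
STORE_FAST p → p=46. Stack: []
LOAD_FAST t → push 80. Stack: [80]
RETURN_VALUE → return 80.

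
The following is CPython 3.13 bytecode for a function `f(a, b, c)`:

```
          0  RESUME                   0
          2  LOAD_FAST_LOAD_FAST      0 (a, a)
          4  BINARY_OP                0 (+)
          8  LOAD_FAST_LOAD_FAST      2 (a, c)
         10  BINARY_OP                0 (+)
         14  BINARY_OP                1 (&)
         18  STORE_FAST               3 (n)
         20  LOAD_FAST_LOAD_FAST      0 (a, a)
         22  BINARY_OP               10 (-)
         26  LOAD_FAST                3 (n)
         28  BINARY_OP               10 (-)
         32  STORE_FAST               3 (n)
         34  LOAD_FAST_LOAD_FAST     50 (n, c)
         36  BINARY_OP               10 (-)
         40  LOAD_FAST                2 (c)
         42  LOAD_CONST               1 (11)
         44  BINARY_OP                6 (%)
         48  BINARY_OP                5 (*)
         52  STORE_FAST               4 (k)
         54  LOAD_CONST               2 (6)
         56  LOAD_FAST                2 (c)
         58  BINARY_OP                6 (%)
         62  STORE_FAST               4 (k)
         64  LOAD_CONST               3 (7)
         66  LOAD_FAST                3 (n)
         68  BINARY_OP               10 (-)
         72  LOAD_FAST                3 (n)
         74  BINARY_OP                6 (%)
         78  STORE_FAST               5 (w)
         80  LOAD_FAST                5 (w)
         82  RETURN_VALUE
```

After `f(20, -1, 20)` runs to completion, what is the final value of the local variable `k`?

LOAD_FAST_LOAD_FAST a,a → push 20,20. Stack: [20, 20]
BINARY_OP + → 20 + 20 = 40. Stack: [40]
LOAD_FAST_LOAD_FAST a,c → push 20,20. Stack: [40, 20, 20]
BINARY_OP + → 20 + 20 = 40. Stack: [40, 40]
BINARY_OP & → 40 & 40 = 40. Stack: [40]
STORE_FAST n → n=40. Stack: []
LOAD_FAST_LOAD_FAST a,a → push 20,20. Stack: [20, 20]
BINARY_OP - → 20 - 20 = 0. Stack: [0]
LOAD_FAST n → push 40. Stack: [0, 40]
BINARY_OP - → 0 - 40 = -40. Stack: [-40]
STORE_FAST n → n=-40. Stack: []
LOAD_FAST_LOAD_FAST n,c → push -40,20. Stack: [-40, 20]
BINARY_OP - → -40 - 20 = -60. Stack: [-60]
LOAD_FAST c → push 20. Stack: [-60, 20]
LOAD_CONST → push 11. Stack: [-60, 20, 11]
BINARY_OP % → 20 % 11 = 9. Stack: [-60, 9]
BINARY_OP * → -60 * 9 = -540. Stack: [-540]
STORE_FAST k → k=-540. Stack: []
LOAD_CONST → push 6. Stack: [6]
LOAD_FAST c → push 20. Stack: [6, 20]
BINARY_OP % → 6 % 20 = 6. Stack: [6]
STORE_FAST k → k=6. Stack: []
LOAD_CONST → push 7. Stack: [7]
LOAD_FAST n → push -40. Stack: [7, -40]
BINARY_OP - → 7 - -40 = 47. Stack: [47]
LOAD_FAST n → push -40. Stack: [47, -40]
BINARY_OP % → 47 % -40 = -33. Stack: [-33]
STORE_FAST w → w=-33. Stack: []
LOAD_FAST w → push -33. Stack: [-33]
RETURN_VALUE → return -33.

6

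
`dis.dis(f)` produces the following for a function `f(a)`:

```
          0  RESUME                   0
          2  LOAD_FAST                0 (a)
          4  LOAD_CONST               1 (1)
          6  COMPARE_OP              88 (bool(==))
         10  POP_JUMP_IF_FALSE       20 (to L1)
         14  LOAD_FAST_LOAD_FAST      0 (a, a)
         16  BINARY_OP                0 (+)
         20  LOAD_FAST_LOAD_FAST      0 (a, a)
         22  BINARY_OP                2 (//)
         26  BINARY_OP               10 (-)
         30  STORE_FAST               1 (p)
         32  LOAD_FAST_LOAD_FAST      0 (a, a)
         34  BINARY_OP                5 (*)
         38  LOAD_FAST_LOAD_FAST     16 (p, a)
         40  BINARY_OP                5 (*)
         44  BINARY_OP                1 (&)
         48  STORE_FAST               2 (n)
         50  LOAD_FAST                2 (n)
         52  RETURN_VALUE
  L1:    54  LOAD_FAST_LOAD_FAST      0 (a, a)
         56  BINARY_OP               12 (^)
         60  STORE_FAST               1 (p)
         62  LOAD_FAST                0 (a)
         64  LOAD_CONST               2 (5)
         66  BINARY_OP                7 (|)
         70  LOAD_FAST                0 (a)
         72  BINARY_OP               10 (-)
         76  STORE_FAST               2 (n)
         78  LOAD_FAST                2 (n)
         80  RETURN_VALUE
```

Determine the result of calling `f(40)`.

5

LOAD_FAST a → push 40. Stack: [40]
LOAD_CONST → push 1. Stack: [40, 1]
COMPARE_OP bool(==) → 40 vs 1 = False. Stack: [False]
POP_JUMP_IF_FALSE → pop False; jump. Stack: []
LOAD_FAST_LOAD_FAST a,a → push 40,40. Stack: [40, 40]
BINARY_OP ^ → 40 ^ 40 = 0. Stack: [0]
STORE_FAST p → p=0. Stack: []
LOAD_FAST a → push 40. Stack: [40]
LOAD_CONST → push 5. Stack: [40, 5]
BINARY_OP | → 40 | 5 = 45. Stack: [45]
LOAD_FAST a → push 40. Stack: [45, 40]
BINARY_OP - → 45 - 40 = 5. Stack: [5]
STORE_FAST n → n=5. Stack: []
LOAD_FAST n → push 5. Stack: [5]
RETURN_VALUE → return 5.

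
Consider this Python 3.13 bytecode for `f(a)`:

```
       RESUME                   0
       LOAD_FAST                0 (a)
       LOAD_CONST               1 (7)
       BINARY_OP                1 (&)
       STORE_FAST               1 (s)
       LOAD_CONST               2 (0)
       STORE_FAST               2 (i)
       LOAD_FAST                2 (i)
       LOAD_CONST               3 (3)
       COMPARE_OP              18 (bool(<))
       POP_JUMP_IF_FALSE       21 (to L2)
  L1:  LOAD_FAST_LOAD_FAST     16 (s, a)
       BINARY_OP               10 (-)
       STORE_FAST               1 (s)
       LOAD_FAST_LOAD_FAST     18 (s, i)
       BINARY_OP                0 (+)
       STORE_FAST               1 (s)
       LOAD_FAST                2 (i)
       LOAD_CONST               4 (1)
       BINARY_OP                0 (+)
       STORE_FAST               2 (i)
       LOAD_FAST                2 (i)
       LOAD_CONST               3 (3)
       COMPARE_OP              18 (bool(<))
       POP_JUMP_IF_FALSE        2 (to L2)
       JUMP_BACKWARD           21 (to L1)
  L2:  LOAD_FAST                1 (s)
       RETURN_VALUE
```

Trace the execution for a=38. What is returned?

-105

LOAD_FAST a → push 38. Stack: [38]
LOAD_CONST → push 7. Stack: [38, 7]
BINARY_OP & → 38 & 7 = 6. Stack: [6]
STORE_FAST s → s=6. Stack: []
LOAD_CONST → push 0. Stack: [0]
STORE_FAST i → i=0. Stack: []
LOAD_FAST i → push 0. Stack: [0]
LOAD_CONST → push 3. Stack: [0, 3]
COMPARE_OP bool(<) → 0 vs 3 = True. Stack: [True]
POP_JUMP_IF_FALSE → pop True; no jump. Stack: []
LOAD_FAST_LOAD_FAST s,a → push 6,38. Stack: [6, 38]
BINARY_OP - → 6 - 38 = -32. Stack: [-32]
STORE_FAST s → s=-32. Stack: []
LOAD_FAST_LOAD_FAST s,i → push -32,0. Stack: [-32, 0]
BINARY_OP + → -32 + 0 = -32. Stack: [-32]
STORE_FAST s → s=-32. Stack: []
LOAD_FAST i → push 0. Stack: [0]
LOAD_CONST → push 1. Stack: [0, 1]
BINARY_OP + → 0 + 1 = 1. Stack: [1]
STORE_FAST i → i=1. Stack: []
LOAD_FAST i → push 1. Stack: [1]
LOAD_CONST → push 3. Stack: [1, 3]
COMPARE_OP bool(<) → 1 vs 3 = True. Stack: [True]
POP_JUMP_IF_FALSE → pop True; no jump. Stack: []
LOAD_FAST_LOAD_FAST s,a → push -32,38. Stack: [-32, 38]
BINARY_OP - → -32 - 38 = -70. Stack: [-70]
STORE_FAST s → s=-70. Stack: []
LOAD_FAST_LOAD_FAST s,i → push -70,1. Stack: [-70, 1]
BINARY_OP + → -70 + 1 = -69. Stack: [-69]
STORE_FAST s → s=-69. Stack: []
LOAD_FAST i → push 1. Stack: [1]
LOAD_CONST → push 1. Stack: [1, 1]
BINARY_OP + → 1 + 1 = 2. Stack: [2]
STORE_FAST i → i=2. Stack: []
LOAD_FAST i → push 2. Stack: [2]
LOAD_CONST → push 3. Stack: [2, 3]
COMPARE_OP bool(<) → 2 vs 3 = True. Stack: [True]
POP_JUMP_IF_FALSE → pop True; no jump. Stack: []
LOAD_FAST_LOAD_FAST s,a → push -69,38. Stack: [-69, 38]
BINARY_OP - → -69 - 38 = -107. Stack: [-107]
STORE_FAST s → s=-107. Stack: []
LOAD_FAST_LOAD_FAST s,i → push -107,2. Stack: [-107, 2]
BINARY_OP + → -107 + 2 = -105. Stack: [-105]
STORE_FAST s → s=-105. Stack: []
LOAD_FAST i → push 2. Stack: [2]
LOAD_CONST → push 1. Stack: [2, 1]
BINARY_OP + → 2 + 1 = 3. Stack: [3]
STORE_FAST i → i=3. Stack: []
LOAD_FAST i → push 3. Stack: [3]
LOAD_CONST → push 3. Stack: [3, 3]
COMPARE_OP bool(<) → 3 vs 3 = False. Stack: [False]
POP_JUMP_IF_FALSE → pop False; jump. Stack: []
LOAD_FAST s → push -105. Stack: [-105]
RETURN_VALUE → return -105.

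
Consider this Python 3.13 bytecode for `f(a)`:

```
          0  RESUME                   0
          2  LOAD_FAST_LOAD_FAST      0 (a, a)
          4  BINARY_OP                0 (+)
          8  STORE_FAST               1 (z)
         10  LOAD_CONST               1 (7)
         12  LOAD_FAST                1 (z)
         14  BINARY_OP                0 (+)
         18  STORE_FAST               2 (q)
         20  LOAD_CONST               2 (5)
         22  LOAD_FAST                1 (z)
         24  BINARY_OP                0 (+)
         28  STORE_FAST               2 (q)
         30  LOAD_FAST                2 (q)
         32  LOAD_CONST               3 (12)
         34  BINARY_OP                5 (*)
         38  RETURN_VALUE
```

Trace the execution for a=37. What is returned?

948

LOAD_FAST_LOAD_FAST a,a → push 37,37. Stack: [37, 37]
BINARY_OP + → 37 + 37 = 74. Stack: [74]
STORE_FAST z → z=74. Stack: []
LOAD_CONST → push 7. Stack: [7]
LOAD_FAST z → push 74. Stack: [7, 74]
BINARY_OP + → 7 + 74 = 81. Stack: [81]
STORE_FAST q → q=81. Stack: []
LOAD_CONST → push 5. Stack: [5]
LOAD_FAST z → push 74. Stack: [5, 74]
BINARY_OP + → 5 + 74 = 79. Stack: [79]
STORE_FAST q → q=79. Stack: []
LOAD_FAST q → push 79. Stack: [79]
LOAD_CONST → push 12. Stack: [79, 12]
BINARY_OP * → 79 * 12 = 948. Stack: [948]
RETURN_VALUE → return 948.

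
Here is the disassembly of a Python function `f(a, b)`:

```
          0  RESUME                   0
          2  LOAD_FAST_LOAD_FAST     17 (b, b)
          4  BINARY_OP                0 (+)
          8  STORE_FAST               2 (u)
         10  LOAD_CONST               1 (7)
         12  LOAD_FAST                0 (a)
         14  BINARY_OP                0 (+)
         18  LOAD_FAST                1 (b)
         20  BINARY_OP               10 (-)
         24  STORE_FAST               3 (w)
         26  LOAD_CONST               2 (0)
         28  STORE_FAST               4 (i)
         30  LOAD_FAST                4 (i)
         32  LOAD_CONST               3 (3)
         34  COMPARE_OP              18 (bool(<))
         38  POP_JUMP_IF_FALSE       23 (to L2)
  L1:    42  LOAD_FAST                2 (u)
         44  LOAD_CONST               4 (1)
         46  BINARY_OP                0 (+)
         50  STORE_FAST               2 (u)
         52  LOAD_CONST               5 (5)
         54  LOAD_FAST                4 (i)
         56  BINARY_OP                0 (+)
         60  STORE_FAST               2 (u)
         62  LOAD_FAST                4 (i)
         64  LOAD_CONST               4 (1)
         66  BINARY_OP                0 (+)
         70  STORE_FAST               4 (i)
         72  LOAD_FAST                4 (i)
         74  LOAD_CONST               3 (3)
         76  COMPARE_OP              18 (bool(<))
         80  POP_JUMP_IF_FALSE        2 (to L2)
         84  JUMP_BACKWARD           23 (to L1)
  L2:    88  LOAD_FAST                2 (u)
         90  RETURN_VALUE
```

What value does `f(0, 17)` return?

LOAD_FAST_LOAD_FAST b,b → push 17,17. Stack: [17, 17]
BINARY_OP + → 17 + 17 = 34. Stack: [34]
STORE_FAST u → u=34. Stack: []
LOAD_CONST → push 7. Stack: [7]
LOAD_FAST a → push 0. Stack: [7, 0]
BINARY_OP + → 7 + 0 = 7. Stack: [7]
LOAD_FAST b → push 17. Stack: [7, 17]
BINARY_OP - → 7 - 17 = -10. Stack: [-10]
STORE_FAST w → w=-10. Stack: []
LOAD_CONST → push 0. Stack: [0]
STORE_FAST i → i=0. Stack: []
LOAD_FAST i → push 0. Stack: [0]
LOAD_CONST → push 3. Stack: [0, 3]
COMPARE_OP bool(<) → 0 vs 3 = True. Stack: [True]
POP_JUMP_IF_FALSE → pop True; no jump. Stack: []
LOAD_FAST u → push 34. Stack: [34]
LOAD_CONST → push 1. Stack: [34, 1]
BINARY_OP + → 34 + 1 = 35. Stack: [35]
STORE_FAST u → u=35. Stack: []
LOAD_CONST → push 5. Stack: [5]
LOAD_FAST i → push 0. Stack: [5, 0]
BINARY_OP + → 5 + 0 = 5. Stack: [5]
STORE_FAST u → u=5. Stack: []
LOAD_FAST i → push 0. Stack: [0]
LOAD_CONST → push 1. Stack: [0, 1]
BINARY_OP + → 0 + 1 = 1. Stack: [1]
STORE_FAST i → i=1. Stack: []
LOAD_FAST i → push 1. Stack: [1]
LOAD_CONST → push 3. Stack: [1, 3]
COMPARE_OP bool(<) → 1 vs 3 = True. Stack: [True]
POP_JUMP_IF_FALSE → pop True; no jump. Stack: []
LOAD_FAST u → push 5. Stack: [5]
LOAD_CONST → push 1. Stack: [5, 1]
BINARY_OP + → 5 + 1 = 6. Stack: [6]
STORE_FAST u → u=6. Stack: []
LOAD_CONST → push 5. Stack: [5]
LOAD_FAST i → push 1. Stack: [5, 1]
BINARY_OP + → 5 + 1 = 6. Stack: [6]
STORE_FAST u → u=6. Stack: []
LOAD_FAST i → push 1. Stack: [1]
LOAD_CONST → push 1. Stack: [1, 1]
BINARY_OP + → 1 + 1 = 2. Stack: [2]
STORE_FAST i → i=2. Stack: []
LOAD_FAST i → push 2. Stack: [2]
LOAD_CONST → push 3. Stack: [2, 3]
COMPARE_OP bool(<) → 2 vs 3 = True. Stack: [True]
POP_JUMP_IF_FALSE → pop True; no jump. Stack: []
LOAD_FAST u → push 6. Stack: [6]
LOAD_CONST → push 1. Stack: [6, 1]
BINARY_OP + → 6 + 1 = 7. Stack: [7]
STORE_FAST u → u=7. Stack: []
LOAD_CONST → push 5. Stack: [5]
LOAD_FAST i → push 2. Stack: [5, 2]
BINARY_OP + → 5 + 2 = 7. Stack: [7]
STORE_FAST u → u=7. Stack: []
LOAD_FAST i → push 2. Stack: [2]
LOAD_CONST → push 1. Stack: [2, 1]
BINARY_OP + → 2 + 1 = 3. Stack: [3]
STORE_FAST i → i=3. Stack: []
LOAD_FAST i → push 3. Stack: [3]
LOAD_CONST → push 3. Stack: [3, 3]
COMPARE_OP bool(<) → 3 vs 3 = False. Stack: [False]
POP_JUMP_IF_FALSE → pop False; jump. Stack: []
LOAD_FAST u → push 7. Stack: [7]
RETURN_VALUE → return 7.

7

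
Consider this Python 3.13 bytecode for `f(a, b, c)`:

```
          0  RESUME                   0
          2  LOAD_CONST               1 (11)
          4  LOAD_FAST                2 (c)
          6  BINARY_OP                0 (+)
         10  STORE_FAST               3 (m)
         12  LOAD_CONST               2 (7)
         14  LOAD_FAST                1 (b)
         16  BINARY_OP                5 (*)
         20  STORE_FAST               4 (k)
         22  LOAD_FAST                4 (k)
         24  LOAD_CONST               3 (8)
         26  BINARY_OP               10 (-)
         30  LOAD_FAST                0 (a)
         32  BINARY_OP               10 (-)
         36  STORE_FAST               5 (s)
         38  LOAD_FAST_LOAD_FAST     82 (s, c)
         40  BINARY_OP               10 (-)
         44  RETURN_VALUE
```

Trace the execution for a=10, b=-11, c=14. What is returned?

LOAD_CONST → push 11. Stack: [11]
LOAD_FAST c → push 14. Stack: [11, 14]
BINARY_OP + → 11 + 14 = 25. Stack: [25]
STORE_FAST m → m=25. Stack: []
LOAD_CONST → push 7. Stack: [7]
LOAD_FAST b → push -11. Stack: [7, -11]
BINARY_OP * → 7 * -11 = -77. Stack: [-77]
STORE_FAST k → k=-77. Stack: []
LOAD_FAST k → push -77. Stack: [-77]
LOAD_CONST → push 8. Stack: [-77, 8]
BINARY_OP - → -77 - 8 = -85. Stack: [-85]
LOAD_FAST a → push 10. Stack: [-85, 10]
BINARY_OP - → -85 - 10 = -95. Stack: [-95]
STORE_FAST s → s=-95. Stack: []
LOAD_FAST_LOAD_FAST s,c → push -95,14. Stack: [-95, 14]
BINARY_OP - → -95 - 14 = -109. Stack: [-109]
RETURN_VALUE → return -109.

-109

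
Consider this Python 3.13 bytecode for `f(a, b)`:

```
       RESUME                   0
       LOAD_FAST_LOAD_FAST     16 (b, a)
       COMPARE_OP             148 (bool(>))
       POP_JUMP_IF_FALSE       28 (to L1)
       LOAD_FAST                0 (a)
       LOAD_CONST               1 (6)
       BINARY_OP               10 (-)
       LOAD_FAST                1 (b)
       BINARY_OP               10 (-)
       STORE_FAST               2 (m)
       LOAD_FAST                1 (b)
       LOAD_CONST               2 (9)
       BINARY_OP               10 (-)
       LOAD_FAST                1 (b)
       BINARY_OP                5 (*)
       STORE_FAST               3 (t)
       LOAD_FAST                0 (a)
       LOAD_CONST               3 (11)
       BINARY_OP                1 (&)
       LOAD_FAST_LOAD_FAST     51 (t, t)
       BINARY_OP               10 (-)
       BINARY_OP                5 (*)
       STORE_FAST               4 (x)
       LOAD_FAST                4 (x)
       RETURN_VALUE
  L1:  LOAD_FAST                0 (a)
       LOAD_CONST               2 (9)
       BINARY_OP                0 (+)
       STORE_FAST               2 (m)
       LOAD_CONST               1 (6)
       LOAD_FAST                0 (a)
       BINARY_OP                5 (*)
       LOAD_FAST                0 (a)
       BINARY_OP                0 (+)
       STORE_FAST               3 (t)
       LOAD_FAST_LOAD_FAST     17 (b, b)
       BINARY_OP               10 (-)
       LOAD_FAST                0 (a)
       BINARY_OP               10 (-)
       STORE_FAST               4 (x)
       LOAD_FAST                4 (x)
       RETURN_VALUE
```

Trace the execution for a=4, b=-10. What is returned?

-4

LOAD_FAST_LOAD_FAST b,a → push -10,4. Stack: [-10, 4]
COMPARE_OP bool(>) → -10 vs 4 = False. Stack: [False]
POP_JUMP_IF_FALSE → pop False; jump. Stack: []
LOAD_FAST a → push 4. Stack: [4]
LOAD_CONST → push 9. Stack: [4, 9]
BINARY_OP + → 4 + 9 = 13. Stack: [13]
STORE_FAST m → m=13. Stack: []
LOAD_CONST → push 6. Stack: [6]
LOAD_FAST a → push 4. Stack: [6, 4]
BINARY_OP * → 6 * 4 = 24. Stack: [24]
LOAD_FAST a → push 4. Stack: [24, 4]
BINARY_OP + → 24 + 4 = 28. Stack: [28]
STORE_FAST t → t=28. Stack: []
LOAD_FAST_LOAD_FAST b,b → push -10,-10. Stack: [-10, -10]
BINARY_OP - → -10 - -10 = 0. Stack: [0]
LOAD_FAST a → push 4. Stack: [0, 4]
BINARY_OP - → 0 - 4 = -4. Stack: [-4]
STORE_FAST x → x=-4. Stack: []
LOAD_FAST x → push -4. Stack: [-4]
RETURN_VALUE → return -4.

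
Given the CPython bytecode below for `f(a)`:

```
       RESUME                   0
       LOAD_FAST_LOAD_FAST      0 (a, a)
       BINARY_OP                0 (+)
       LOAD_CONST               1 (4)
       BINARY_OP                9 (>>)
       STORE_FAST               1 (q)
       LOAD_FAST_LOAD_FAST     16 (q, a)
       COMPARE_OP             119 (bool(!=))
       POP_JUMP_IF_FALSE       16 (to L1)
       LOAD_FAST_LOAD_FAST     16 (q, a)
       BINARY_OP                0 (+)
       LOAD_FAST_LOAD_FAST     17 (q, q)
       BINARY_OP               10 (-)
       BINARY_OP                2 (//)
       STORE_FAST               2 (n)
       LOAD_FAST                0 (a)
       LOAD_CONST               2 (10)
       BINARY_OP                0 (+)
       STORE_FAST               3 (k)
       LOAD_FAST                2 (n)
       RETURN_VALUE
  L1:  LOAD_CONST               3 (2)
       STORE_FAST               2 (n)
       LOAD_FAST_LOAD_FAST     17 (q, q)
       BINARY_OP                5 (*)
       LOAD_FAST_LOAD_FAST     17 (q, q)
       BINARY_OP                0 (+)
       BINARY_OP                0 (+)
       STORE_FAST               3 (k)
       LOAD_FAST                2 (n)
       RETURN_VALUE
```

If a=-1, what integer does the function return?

2

LOAD_FAST_LOAD_FAST a,a → push -1,-1. Stack: [-1, -1]
BINARY_OP + → -1 + -1 = -2. Stack: [-2]
LOAD_CONST → push 4. Stack: [-2, 4]
BINARY_OP >> → -2 >> 4 = -1. Stack: [-1]
STORE_FAST q → q=-1. Stack: []
LOAD_FAST_LOAD_FAST q,a → push -1,-1. Stack: [-1, -1]
COMPARE_OP bool(!=) → -1 vs -1 = False. Stack: [False]
POP_JUMP_IF_FALSE → pop False; jump. Stack: []
LOAD_CONST → push 2. Stack: [2]
STORE_FAST n → n=2. Stack: []
LOAD_FAST_LOAD_FAST q,q → push -1,-1. Stack: [-1, -1]
BINARY_OP * → -1 * -1 = 1. Stack: [1]
LOAD_FAST_LOAD_FAST q,q → push -1,-1. Stack: [1, -1, -1]
BINARY_OP + → -1 + -1 = -2. Stack: [1, -2]
BINARY_OP + → 1 + -2 = -1. Stack: [-1]
STORE_FAST k → k=-1. Stack: []
LOAD_FAST n → push 2. Stack: [2]
RETURN_VALUE → return 2.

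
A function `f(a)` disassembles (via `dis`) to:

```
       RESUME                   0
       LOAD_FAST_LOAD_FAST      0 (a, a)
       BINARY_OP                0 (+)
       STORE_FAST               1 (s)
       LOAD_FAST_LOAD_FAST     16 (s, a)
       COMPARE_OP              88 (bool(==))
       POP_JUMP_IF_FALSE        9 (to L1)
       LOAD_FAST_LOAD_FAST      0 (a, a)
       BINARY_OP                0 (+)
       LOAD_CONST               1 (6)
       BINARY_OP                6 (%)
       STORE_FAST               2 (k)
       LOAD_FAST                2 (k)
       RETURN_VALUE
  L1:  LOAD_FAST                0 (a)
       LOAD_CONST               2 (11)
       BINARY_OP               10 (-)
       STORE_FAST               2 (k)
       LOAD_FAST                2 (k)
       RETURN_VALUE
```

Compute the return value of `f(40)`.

LOAD_FAST_LOAD_FAST a,a → push 40,40. Stack: [40, 40]
BINARY_OP + → 40 + 40 = 80. Stack: [80]
STORE_FAST s → s=80. Stack: []
LOAD_FAST_LOAD_FAST s,a → push 80,40. Stack: [80, 40]
COMPARE_OP bool(==) → 80 vs 40 = False. Stack: [False]
POP_JUMP_IF_FALSE → pop False; jump. Stack: []
LOAD_FAST a → push 40. Stack: [40]
LOAD_CONST → push 11. Stack: [40, 11]
BINARY_OP - → 40 - 11 = 29. Stack: [29]
STORE_FAST k → k=29. Stack: []
LOAD_FAST k → push 29. Stack: [29]
RETURN_VALUE → return 29.

29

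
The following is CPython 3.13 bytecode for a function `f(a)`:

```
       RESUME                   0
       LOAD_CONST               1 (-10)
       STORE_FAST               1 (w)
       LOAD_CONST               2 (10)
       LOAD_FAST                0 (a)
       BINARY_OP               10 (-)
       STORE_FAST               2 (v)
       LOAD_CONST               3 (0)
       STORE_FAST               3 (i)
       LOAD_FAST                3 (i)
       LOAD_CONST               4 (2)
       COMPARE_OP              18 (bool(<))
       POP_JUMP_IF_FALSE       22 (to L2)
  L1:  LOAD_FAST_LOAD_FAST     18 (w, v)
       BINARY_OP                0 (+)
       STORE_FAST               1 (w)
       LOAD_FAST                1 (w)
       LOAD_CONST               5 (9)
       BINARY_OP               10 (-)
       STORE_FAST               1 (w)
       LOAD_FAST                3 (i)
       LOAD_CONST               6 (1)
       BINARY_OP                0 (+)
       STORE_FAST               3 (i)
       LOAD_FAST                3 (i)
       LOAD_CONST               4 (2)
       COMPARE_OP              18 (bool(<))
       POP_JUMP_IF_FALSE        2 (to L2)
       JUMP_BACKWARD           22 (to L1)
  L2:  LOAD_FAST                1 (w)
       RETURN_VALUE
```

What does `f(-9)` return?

10

LOAD_CONST → push -10. Stack: [-10]
STORE_FAST w → w=-10. Stack: []
LOAD_CONST → push 10. Stack: [10]
LOAD_FAST a → push -9. Stack: [10, -9]
BINARY_OP - → 10 - -9 = 19. Stack: [19]
STORE_FAST v → v=19. Stack: []
LOAD_CONST → push 0. Stack: [0]
STORE_FAST i → i=0. Stack: []
LOAD_FAST i → push 0. Stack: [0]
LOAD_CONST → push 2. Stack: [0, 2]
COMPARE_OP bool(<) → 0 vs 2 = True. Stack: [True]
POP_JUMP_IF_FALSE → pop True; no jump. Stack: []
LOAD_FAST_LOAD_FAST w,v → push -10,19. Stack: [-10, 19]
BINARY_OP + → -10 + 19 = 9. Stack: [9]
STORE_FAST w → w=9. Stack: []
LOAD_FAST w → push 9. Stack: [9]
LOAD_CONST → push 9. Stack: [9, 9]
BINARY_OP - → 9 - 9 = 0. Stack: [0]
STORE_FAST w → w=0. Stack: []
LOAD_FAST i → push 0. Stack: [0]
LOAD_CONST → push 1. Stack: [0, 1]
BINARY_OP + → 0 + 1 = 1. Stack: [1]
STORE_FAST i → i=1. Stack: []
LOAD_FAST i → push 1. Stack: [1]
LOAD_CONST → push 2. Stack: [1, 2]
COMPARE_OP bool(<) → 1 vs 2 = True. Stack: [True]
POP_JUMP_IF_FALSE → pop True; no jump. Stack: []
LOAD_FAST_LOAD_FAST w,v → push 0,19. Stack: [0, 19]
BINARY_OP + → 0 + 19 = 19. Stack: [19]
STORE_FAST w → w=19. Stack: []
LOAD_FAST w → push 19. Stack: [19]
LOAD_CONST → push 9. Stack: [19, 9]
BINARY_OP - → 19 - 9 = 10. Stack: [10]
STORE_FAST w → w=10. Stack: []
LOAD_FAST i → push 1. Stack: [1]
LOAD_CONST → push 1. Stack: [1, 1]
BINARY_OP + → 1 + 1 = 2. Stack: [2]
STORE_FAST i → i=2. Stack: []
LOAD_FAST i → push 2. Stack: [2]
LOAD_CONST → push 2. Stack: [2, 2]
COMPARE_OP bool(<) → 2 vs 2 = False. Stack: [False]
POP_JUMP_IF_FALSE → pop False; jump. Stack: []
LOAD_FAST w → push 10. Stack: [10]
RETURN_VALUE → return 10.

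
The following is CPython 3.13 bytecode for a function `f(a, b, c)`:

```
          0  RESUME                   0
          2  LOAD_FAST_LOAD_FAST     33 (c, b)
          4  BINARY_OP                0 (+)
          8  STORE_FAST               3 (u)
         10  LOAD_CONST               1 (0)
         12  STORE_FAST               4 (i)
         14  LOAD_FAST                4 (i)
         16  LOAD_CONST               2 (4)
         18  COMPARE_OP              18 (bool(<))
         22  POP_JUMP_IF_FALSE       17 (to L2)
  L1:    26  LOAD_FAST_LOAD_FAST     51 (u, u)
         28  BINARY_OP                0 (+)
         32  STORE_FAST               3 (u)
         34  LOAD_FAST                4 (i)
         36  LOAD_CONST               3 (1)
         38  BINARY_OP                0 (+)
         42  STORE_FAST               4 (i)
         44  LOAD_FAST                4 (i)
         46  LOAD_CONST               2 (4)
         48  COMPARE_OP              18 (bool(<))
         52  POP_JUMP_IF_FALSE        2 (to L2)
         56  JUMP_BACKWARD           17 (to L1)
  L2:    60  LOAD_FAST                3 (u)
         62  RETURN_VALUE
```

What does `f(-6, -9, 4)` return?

LOAD_FAST_LOAD_FAST c,b → push 4,-9. Stack: [4, -9]
BINARY_OP + → 4 + -9 = -5. Stack: [-5]
STORE_FAST u → u=-5. Stack: []
LOAD_CONST → push 0. Stack: [0]
STORE_FAST i → i=0. Stack: []
LOAD_FAST i → push 0. Stack: [0]
LOAD_CONST → push 4. Stack: [0, 4]
COMPARE_OP bool(<) → 0 vs 4 = True. Stack: [True]
POP_JUMP_IF_FALSE → pop True; no jump. Stack: []
LOAD_FAST_LOAD_FAST u,u → push -5,-5. Stack: [-5, -5]
BINARY_OP + → -5 + -5 = -10. Stack: [-10]
STORE_FAST u → u=-10. Stack: []
LOAD_FAST i → push 0. Stack: [0]
LOAD_CONST → push 1. Stack: [0, 1]
BINARY_OP + → 0 + 1 = 1. Stack: [1]
STORE_FAST i → i=1. Stack: []
LOAD_FAST i → push 1. Stack: [1]
LOAD_CONST → push 4. Stack: [1, 4]
COMPARE_OP bool(<) → 1 vs 4 = True. Stack: [True]
POP_JUMP_IF_FALSE → pop True; no jump. Stack: []
LOAD_FAST_LOAD_FAST u,u → push -10,-10. Stack: [-10, -10]
BINARY_OP + → -10 + -10 = -20. Stack: [-20]
STORE_FAST u → u=-20. Stack: []
LOAD_FAST i → push 1. Stack: [1]
LOAD_CONST → push 1. Stack: [1, 1]
BINARY_OP + → 1 + 1 = 2. Stack: [2]
STORE_FAST i → i=2. Stack: []
LOAD_FAST i → push 2. Stack: [2]
LOAD_CONST → push 4. Stack: [2, 4]
COMPARE_OP bool(<) → 2 vs 4 = True. Stack: [True]
POP_JUMP_IF_FALSE → pop True; no jump. Stack: []
LOAD_FAST_LOAD_FAST u,u → push -20,-20. Stack: [-20, -20]
BINARY_OP + → -20 + -20 = -40. Stack: [-40]
STORE_FAST u → u=-40. Stack: []
LOAD_FAST i → push 2. Stack: [2]
LOAD_CONST → push 1. Stack: [2, 1]
BINARY_OP + → 2 + 1 = 3. Stack: [3]
STORE_FAST i → i=3. Stack: []
LOAD_FAST i → push 3. Stack: [3]
LOAD_CONST → push 4. Stack: [3, 4]
COMPARE_OP bool(<) → 3 vs 4 = True. Stack: [True]
POP_JUMP_IF_FALSE → pop True; no jump. Stack: []
LOAD_FAST_LOAD_FAST u,u → push -40,-40. Stack: [-40, -40]
BINARY_OP + → -40 + -40 = -80. Stack: [-80]
STORE_FAST u → u=-80. Stack: []
LOAD_FAST i → push 3. Stack: [3]
LOAD_CONST → push 1. Stack: [3, 1]
BINARY_OP + → 3 + 1 = 4. Stack: [4]
STORE_FAST i → i=4. Stack: []
LOAD_FAST i → push 4. Stack: [4]
LOAD_CONST → push 4. Stack: [4, 4]
COMPARE_OP bool(<) → 4 vs 4 = False. Stack: [False]
POP_JUMP_IF_FALSE → pop False; jump. Stack: []
LOAD_FAST u → push -80. Stack: [-80]
RETURN_VALUE → return -80.

-80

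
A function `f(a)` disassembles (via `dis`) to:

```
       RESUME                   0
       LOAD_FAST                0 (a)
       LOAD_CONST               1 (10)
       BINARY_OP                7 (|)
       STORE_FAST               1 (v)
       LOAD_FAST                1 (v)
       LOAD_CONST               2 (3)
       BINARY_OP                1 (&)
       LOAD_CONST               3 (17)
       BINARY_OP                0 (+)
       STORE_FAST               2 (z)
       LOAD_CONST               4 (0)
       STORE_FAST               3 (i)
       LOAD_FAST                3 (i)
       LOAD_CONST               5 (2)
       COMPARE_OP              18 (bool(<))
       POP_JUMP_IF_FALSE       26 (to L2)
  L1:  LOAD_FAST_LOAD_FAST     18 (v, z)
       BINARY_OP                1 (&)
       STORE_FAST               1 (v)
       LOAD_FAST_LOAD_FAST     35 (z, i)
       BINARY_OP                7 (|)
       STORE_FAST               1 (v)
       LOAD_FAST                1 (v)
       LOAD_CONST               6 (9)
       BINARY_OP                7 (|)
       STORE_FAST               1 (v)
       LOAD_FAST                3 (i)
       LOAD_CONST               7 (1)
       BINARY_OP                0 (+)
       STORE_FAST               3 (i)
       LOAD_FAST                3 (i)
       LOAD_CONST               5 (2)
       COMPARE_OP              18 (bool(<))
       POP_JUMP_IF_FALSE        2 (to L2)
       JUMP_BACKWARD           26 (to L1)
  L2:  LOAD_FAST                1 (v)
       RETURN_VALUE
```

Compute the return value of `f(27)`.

29

LOAD_FAST a → push 27. Stack: [27]
LOAD_CONST → push 10. Stack: [27, 10]
BINARY_OP | → 27 | 10 = 27. Stack: [27]
STORE_FAST v → v=27. Stack: []
LOAD_FAST v → push 27. Stack: [27]
LOAD_CONST → push 3. Stack: [27, 3]
BINARY_OP & → 27 & 3 = 3. Stack: [3]
LOAD_CONST → push 17. Stack: [3, 17]
BINARY_OP + → 3 + 17 = 20. Stack: [20]
STORE_FAST z → z=20. Stack: []
LOAD_CONST → push 0. Stack: [0]
STORE_FAST i → i=0. Stack: []
LOAD_FAST i → push 0. Stack: [0]
LOAD_CONST → push 2. Stack: [0, 2]
COMPARE_OP bool(<) → 0 vs 2 = True. Stack: [True]
POP_JUMP_IF_FALSE → pop True; no jump. Stack: []
LOAD_FAST_LOAD_FAST v,z → push 27,20. Stack: [27, 20]
BINARY_OP & → 27 & 20 = 16. Stack: [16]
STORE_FAST v → v=16. Stack: []
LOAD_FAST_LOAD_FAST z,i → push 20,0. Stack: [20, 0]
BINARY_OP | → 20 | 0 = 20. Stack: [20]
STORE_FAST v → v=20. Stack: []
LOAD_FAST v → push 20. Stack: [20]
LOAD_CONST → push 9. Stack: [20, 9]
BINARY_OP | → 20 | 9 = 29. Stack: [29]
STORE_FAST v → v=29. Stack: []
LOAD_FAST i → push 0. Stack: [0]
LOAD_CONST → push 1. Stack: [0, 1]
BINARY_OP + → 0 + 1 = 1. Stack: [1]
STORE_FAST i → i=1. Stack: []
LOAD_FAST i → push 1. Stack: [1]
LOAD_CONST → push 2. Stack: [1, 2]
COMPARE_OP bool(<) → 1 vs 2 = True. Stack: [True]
POP_JUMP_IF_FALSE → pop True; no jump. Stack: []
LOAD_FAST_LOAD_FAST v,z → push 29,20. Stack: [29, 20]
BINARY_OP & → 29 & 20 = 20. Stack: [20]
STORE_FAST v → v=20. Stack: []
LOAD_FAST_LOAD_FAST z,i → push 20,1. Stack: [20, 1]
BINARY_OP | → 20 | 1 = 21. Stack: [21]
STORE_FAST v → v=21. Stack: []
LOAD_FAST v → push 21. Stack: [21]
LOAD_CONST → push 9. Stack: [21, 9]
BINARY_OP | → 21 | 9 = 29. Stack: [29]
STORE_FAST v → v=29. Stack: []
LOAD_FAST i → push 1. Stack: [1]
LOAD_CONST → push 1. Stack: [1, 1]
BINARY_OP + → 1 + 1 = 2. Stack: [2]
STORE_FAST i → i=2. Stack: []
LOAD_FAST i → push 2. Stack: [2]
LOAD_CONST → push 2. Stack: [2, 2]
COMPARE_OP bool(<) → 2 vs 2 = False. Stack: [False]
POP_JUMP_IF_FALSE → pop False; jump. Stack: []
LOAD_FAST v → push 29. Stack: [29]
RETURN_VALUE → return 29.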